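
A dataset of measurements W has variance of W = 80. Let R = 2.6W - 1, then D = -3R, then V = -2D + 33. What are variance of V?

variance of R = 2.6²·80 = 540.8.
variance of D = (-3)²·540.8 = 4867.2.
variance of V = (-2)²·4867.2 = 19468.8.

variance of V = 19468.8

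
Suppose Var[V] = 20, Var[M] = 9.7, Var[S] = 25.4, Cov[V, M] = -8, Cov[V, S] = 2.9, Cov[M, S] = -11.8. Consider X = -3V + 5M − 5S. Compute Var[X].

Var[X] = 1974.5

Var[X] = a²·Var[V] + b²·Var[M] + c²·Var[S] + 2ab·Cov[V, M] + 2ac·Cov[V, S] + 2bc·Cov[M, S], with a = -3, b = 5, c = -5.
= 180 + 242.5 + 635 + 240 + 87 + 590
= 1974.5.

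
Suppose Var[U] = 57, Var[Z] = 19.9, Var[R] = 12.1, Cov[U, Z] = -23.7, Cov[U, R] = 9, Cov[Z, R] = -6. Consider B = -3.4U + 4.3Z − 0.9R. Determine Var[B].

Var[B] = 1831.18

Var[B] = a²·Var[U] + b²·Var[Z] + c²·Var[R] + 2ab·Cov[U, Z] + 2ac·Cov[U, R] + 2bc·Cov[Z, R], with a = -3.4, b = 4.3, c = -0.9.
= 658.92 + 367.951 + 9.801 + 692.988 + 55.08 + 46.44
= 1831.18.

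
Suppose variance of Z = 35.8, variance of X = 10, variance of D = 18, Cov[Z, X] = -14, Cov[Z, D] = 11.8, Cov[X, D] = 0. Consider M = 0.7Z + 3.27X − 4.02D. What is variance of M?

variance of M = a²·variance of Z + b²·variance of X + c²·variance of D + 2ab·Cov[Z, X] + 2ac·Cov[Z, D] + 2bc·Cov[X, D], with a = 0.7, b = 3.27, c = -4.02.
= 17.542 + 106.929 + 290.8872 + (-64.092) + (-66.4104) + 0
= 284.8558.

variance of M = 284.8558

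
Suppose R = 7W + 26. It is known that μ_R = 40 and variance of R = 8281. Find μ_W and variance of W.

μ_W = 2, variance of W = 169

From R = 7W + 26: μ_R = a·μ_W + b, so μ_W = (μ_R − b)/a = (40 − 26)/7 = 2.
variance of R = a²·variance of W, so variance of W = 8281/7² = 169.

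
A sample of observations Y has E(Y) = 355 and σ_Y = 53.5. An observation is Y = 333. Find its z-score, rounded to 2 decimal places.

z = -0.41

z = (Y − E(Y)) / σ_Y = (333 − 355) / 53.5 ≈ -0.41.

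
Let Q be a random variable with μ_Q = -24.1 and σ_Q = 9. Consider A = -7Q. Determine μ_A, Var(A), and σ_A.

A = -7Q is linear with a = -7, b = 0.
μ_A = a·μ_Q + b = (-7)·(-24.1) = 168.7.
Var(Q) = 9² = 81.
Var(A) = a²·Var(Q) = (-7)²·81 = 3969.
σ_A = |a|·σ_Q = |-7|·9 = 63.

μ_A = 168.7, Var(A) = 3969, σ_A = 63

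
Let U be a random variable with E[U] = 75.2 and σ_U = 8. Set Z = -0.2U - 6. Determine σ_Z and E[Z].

Z = -0.2U - 6 is linear with a = -0.2, b = -6.
σ_Z = |a|·σ_U = |-0.2|·8 = 1.6.
E[Z] = a·E[U] + b = (-0.2)·75.2 + (-6) = -21.04.

σ_Z = 1.6, E[Z] = -21.04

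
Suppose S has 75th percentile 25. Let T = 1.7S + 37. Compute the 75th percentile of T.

Since a = 1.7 > 0 the transformation is increasing, so the 75th percentile of T = a·(P_{75} of S) + b = 1.7·25 + 37 = 79.5.

75th percentile of T = 79.5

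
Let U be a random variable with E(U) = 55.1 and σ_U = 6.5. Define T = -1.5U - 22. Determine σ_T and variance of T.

σ_T = 9.75, variance of T = 95.0625

T = -1.5U - 22 is linear with a = -1.5, b = -22.
σ_T = |a|·σ_U = |-1.5|·6.5 = 9.75.
variance of U = 6.5² = 42.25.
variance of T = a²·variance of U = (-1.5)²·42.25 = 95.0625 (the additive constant -22 does not affect variance).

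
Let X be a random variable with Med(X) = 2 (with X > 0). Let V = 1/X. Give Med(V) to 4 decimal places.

Med(V) = 0.5

1/X is monotone on this domain, so Med(V) = 1/(2) = 0.5.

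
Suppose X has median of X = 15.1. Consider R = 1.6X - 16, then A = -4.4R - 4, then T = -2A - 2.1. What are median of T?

median of T = 77.708

median of R = 1.6·15.1 + (-16) = 8.16.
median of A = (-4.4)·8.16 + (-4) = -39.904.
median of T = (-2)·(-39.904) + (-2.1) = 77.708.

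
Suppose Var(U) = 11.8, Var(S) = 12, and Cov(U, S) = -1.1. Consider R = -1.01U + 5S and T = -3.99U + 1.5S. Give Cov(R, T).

By bilinearity, Cov(R, T) = ac·Var(U) + bd·Var(S) + (ad+bc)·Cov(U, S), with a=-1.01, b=5, c=-3.99, d=1.5.
ac·Var(U) = (-1.01)·(-3.99)·11.8 = 47.55282
bd·Var(S) = 5·1.5·12 = 90
(ad+bc)·Cov(U, S) = (-21.465)·(-1.1) = 23.6115
Cov(R, T) = 47.55282 + 90 + 23.6115 = 161.16432.

Cov(R, T) = 161.16432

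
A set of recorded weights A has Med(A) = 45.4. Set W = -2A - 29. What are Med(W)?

A linear map preserves order up to sign, so Med(W) = a·Med(A) + b = (-2)·45.4 + (-29) = -119.8.

Med(W) = -119.8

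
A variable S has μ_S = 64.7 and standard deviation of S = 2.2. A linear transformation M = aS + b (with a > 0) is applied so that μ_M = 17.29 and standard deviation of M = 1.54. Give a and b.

standard deviation of M = a·standard deviation of S (a > 0), so a = 1.54/2.2 = 0.7.
μ_M = a·μ_S + b, so b = 17.29 − 0.7·64.7 = -28.

a = 0.7, b = -28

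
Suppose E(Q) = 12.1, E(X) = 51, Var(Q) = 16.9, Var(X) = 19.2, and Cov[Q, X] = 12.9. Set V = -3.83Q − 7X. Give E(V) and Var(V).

E(V) = (-3.83)·E(Q) + (-7)·E(X) = (-3.83)·12.1 + (-7)·51 = -403.343.
Var(V) = a²·Var(Q) + b²·Var(X) + 2ab·Cov[Q, X] with a = -3.83, b = -7.
= (-3.83)²·16.9 + (-7)²·19.2 + 2·(-3.83)·(-7)·12.9
= 247.90441 + 940.8 + 691.698 = 1880.40241.

E(V) = -403.343, Var(V) = 1880.40241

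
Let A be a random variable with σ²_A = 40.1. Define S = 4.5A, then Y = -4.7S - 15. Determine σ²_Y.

σ²_S = 4.5²·40.1 = 812.025.
σ²_Y = (-4.7)²·812.025 = 17937.63225.

σ²_Y = 17937.63225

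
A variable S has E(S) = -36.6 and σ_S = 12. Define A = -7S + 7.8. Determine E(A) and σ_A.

E(A) = 264, σ_A = 84

A = -7S + 7.8 is linear with a = -7, b = 7.8.
E(A) = a·E(S) + b = (-7)·(-36.6) + 7.8 = 264.
σ_A = |a|·σ_S = |-7|·12 = 84.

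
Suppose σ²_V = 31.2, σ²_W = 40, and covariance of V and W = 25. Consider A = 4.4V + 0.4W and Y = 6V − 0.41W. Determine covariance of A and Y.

By bilinearity, covariance of A and Y = ac·σ²_V + bd·σ²_W + (ad+bc)·covariance of V and W, with a=4.4, b=0.4, c=6, d=-0.41.
ac·σ²_V = 4.4·6·31.2 = 823.68
bd·σ²_W = 0.4·(-0.41)·40 = -6.56
(ad+bc)·covariance of V and W = (0.596)·25 = 14.9
covariance of A and Y = 823.68 + (-6.56) + 14.9 = 832.02.

covariance of A and Y = 832.02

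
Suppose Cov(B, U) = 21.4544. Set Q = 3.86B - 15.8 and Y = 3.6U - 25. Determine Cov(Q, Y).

Cov(Q, Y) = 298.1303424

Cov(Q, Y) = a·c·Cov(B, U) = 3.86·3.6·21.4544 = 298.1303424. Additive constants drop out.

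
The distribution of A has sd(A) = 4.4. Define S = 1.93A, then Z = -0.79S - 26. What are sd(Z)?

sd(S) = |1.93|·4.4 = 8.492.
sd(Z) = |-0.79|·8.492 = 6.70868.

sd(Z) = 6.70868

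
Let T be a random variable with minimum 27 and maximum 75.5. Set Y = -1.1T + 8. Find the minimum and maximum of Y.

a = -1.1 < 0, so order reverses: min(Y) = a·max(T)+b = (-1.1)·75.5 + 8 = -75.05; max(Y) = a·min(T)+b = (-1.1)·27 + 8 = -21.7.

min(Y) = -75.05, max(Y) = -21.7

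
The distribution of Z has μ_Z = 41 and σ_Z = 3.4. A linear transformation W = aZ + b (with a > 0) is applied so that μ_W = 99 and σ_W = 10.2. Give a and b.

a = 3, b = -24

σ_W = a·σ_Z (a > 0), so a = 10.2/3.4 = 3.
μ_W = a·μ_Z + b, so b = 99 − 3·41 = -24.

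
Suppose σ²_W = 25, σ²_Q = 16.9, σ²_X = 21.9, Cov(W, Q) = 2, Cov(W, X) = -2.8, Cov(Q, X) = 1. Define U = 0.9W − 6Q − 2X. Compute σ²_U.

σ²_U = 728.73

σ²_U = a²·σ²_W + b²·σ²_Q + c²·σ²_X + 2ab·Cov(W, Q) + 2ac·Cov(W, X) + 2bc·Cov(Q, X), with a = 0.9, b = -6, c = -2.
= 20.25 + 608.4 + 87.6 + (-21.6) + 10.08 + 24
= 728.73.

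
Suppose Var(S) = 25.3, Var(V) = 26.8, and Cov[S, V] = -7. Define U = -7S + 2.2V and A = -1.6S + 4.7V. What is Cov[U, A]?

Cov[U, A] = 815.412

By bilinearity, Cov[U, A] = ac·Var(S) + bd·Var(V) + (ad+bc)·Cov[S, V], with a=-7, b=2.2, c=-1.6, d=4.7.
ac·Var(S) = (-7)·(-1.6)·25.3 = 283.36
bd·Var(V) = 2.2·4.7·26.8 = 277.112
(ad+bc)·Cov[S, V] = (-36.42)·(-7) = 254.94
Cov[U, A] = 283.36 + 277.112 + 254.94 = 815.412.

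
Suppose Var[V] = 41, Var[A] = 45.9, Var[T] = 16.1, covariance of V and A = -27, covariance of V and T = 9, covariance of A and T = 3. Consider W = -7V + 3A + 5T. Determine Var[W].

Var[W] = a²·Var[V] + b²·Var[A] + c²·Var[T] + 2ab·covariance of V and A + 2ac·covariance of V and T + 2bc·covariance of A and T, with a = -7, b = 3, c = 5.
= 2009 + 413.1 + 402.5 + 1134 + (-630) + 90
= 3418.6.

Var[W] = 3418.6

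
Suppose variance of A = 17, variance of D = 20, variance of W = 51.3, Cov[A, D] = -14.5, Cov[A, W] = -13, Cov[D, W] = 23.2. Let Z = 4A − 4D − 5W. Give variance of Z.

variance of Z = 3786.5

variance of Z = a²·variance of A + b²·variance of D + c²·variance of W + 2ab·Cov[A, D] + 2ac·Cov[A, W] + 2bc·Cov[D, W], with a = 4, b = -4, c = -5.
= 272 + 320 + 1282.5 + 464 + 520 + 928
= 3786.5.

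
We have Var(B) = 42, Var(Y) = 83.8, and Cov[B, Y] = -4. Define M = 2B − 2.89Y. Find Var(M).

Var(M) = 914.14598

Var(M) = a²·Var(B) + b²·Var(Y) + 2ab·Cov[B, Y] with a = 2, b = -2.89.
= 2²·42 + (-2.89)²·83.8 + 2·2·(-2.89)·(-4)
= 168 + 699.90598 + 46.24 = 914.14598.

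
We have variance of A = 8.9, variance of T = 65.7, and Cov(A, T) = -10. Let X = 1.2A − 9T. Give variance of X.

variance of X = a²·variance of A + b²·variance of T + 2ab·Cov(A, T) with a = 1.2, b = -9.
= 1.2²·8.9 + (-9)²·65.7 + 2·1.2·(-9)·(-10)
= 12.816 + 5321.7 + 216 = 5550.516.

variance of X = 5550.516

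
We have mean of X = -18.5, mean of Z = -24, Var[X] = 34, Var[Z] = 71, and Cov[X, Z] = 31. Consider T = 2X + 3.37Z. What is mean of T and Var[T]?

mean of T = -117.88, Var[T] = 1360.2199

mean of T = 2·mean of X + 3.37·mean of Z = 2·(-18.5) + 3.37·(-24) = -117.88.
Var[T] = a²·Var[X] + b²·Var[Z] + 2ab·Cov[X, Z] with a = 2, b = 3.37.
= 2²·34 + 3.37²·71 + 2·2·3.37·31
= 136 + 806.3399 + 417.88 = 1360.2199.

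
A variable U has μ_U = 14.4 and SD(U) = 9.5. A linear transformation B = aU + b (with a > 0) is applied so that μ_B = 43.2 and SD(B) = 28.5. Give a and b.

SD(B) = a·SD(U) (a > 0), so a = 28.5/9.5 = 3.
μ_B = a·μ_U + b, so b = 43.2 − 3·14.4 = 0.

a = 3, b = 0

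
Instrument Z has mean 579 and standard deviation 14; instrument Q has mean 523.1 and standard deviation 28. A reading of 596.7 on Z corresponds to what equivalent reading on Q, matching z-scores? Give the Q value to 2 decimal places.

z = (596.7 − 579)/14 ≈ 1.2643.
Q = 523.1 + z·28 = 523.1 + (596.7 − 579)·28/14 = 558.50.

Q = 558.50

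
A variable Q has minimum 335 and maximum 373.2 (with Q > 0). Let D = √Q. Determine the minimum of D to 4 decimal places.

√Q is increasing on this domain, so min(D) comes from min(Q) = 335: min(D) = √(335) ≈ 18.303.

min(D) = 18.303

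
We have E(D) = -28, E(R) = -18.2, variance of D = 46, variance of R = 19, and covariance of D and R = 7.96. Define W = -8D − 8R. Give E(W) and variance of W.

E(W) = 369.6, variance of W = 5178.88

E(W) = (-8)·E(D) + (-8)·E(R) = (-8)·(-28) + (-8)·(-18.2) = 369.6.
variance of W = a²·variance of D + b²·variance of R + 2ab·covariance of D and R with a = -8, b = -8.
= (-8)²·46 + (-8)²·19 + 2·(-8)·(-8)·7.96
= 2944 + 1216 + 1018.88 = 5178.88.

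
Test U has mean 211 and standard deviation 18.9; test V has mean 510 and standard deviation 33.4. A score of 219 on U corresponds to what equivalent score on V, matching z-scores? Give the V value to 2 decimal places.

V = 524.14

z = (219 − 211)/18.9 ≈ 0.4233.
V = 510 + z·33.4 = 510 + (219 − 211)·33.4/18.9 ≈ 524.14.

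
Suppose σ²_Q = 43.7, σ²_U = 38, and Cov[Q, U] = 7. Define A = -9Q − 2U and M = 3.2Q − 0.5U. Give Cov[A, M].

By bilinearity, Cov[A, M] = ac·σ²_Q + bd·σ²_U + (ad+bc)·Cov[Q, U], with a=-9, b=-2, c=3.2, d=-0.5.
ac·σ²_Q = (-9)·3.2·43.7 = -1258.56
bd·σ²_U = (-2)·(-0.5)·38 = 38
(ad+bc)·Cov[Q, U] = (-1.9)·7 = -13.3
Cov[A, M] = -1258.56 + 38 + (-13.3) = -1233.86.

Cov[A, M] = -1233.86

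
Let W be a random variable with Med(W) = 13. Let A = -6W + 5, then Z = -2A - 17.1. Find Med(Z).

Med(A) = (-6)·13 + 5 = -73.
Med(Z) = (-2)·(-73) + (-17.1) = 128.9.

Med(Z) = 128.9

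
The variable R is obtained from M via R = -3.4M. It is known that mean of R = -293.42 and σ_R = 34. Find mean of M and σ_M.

From R = -3.4M: mean of R = a·mean of M + b, so mean of M = (mean of R − b)/a = (-293.42 − 0)/(-3.4) = 86.3.
σ_R = |a|·σ_M, so σ_M = 34/|-3.4| = 10.

mean of M = 86.3, σ_M = 10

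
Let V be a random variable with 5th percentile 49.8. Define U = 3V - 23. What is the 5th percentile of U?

5th percentile of U = 126.4

Since a = 3 > 0 the transformation is increasing, so the 5th percentile of U = a·(P_{5} of V) + b = 3·49.8 + (-23) = 126.4.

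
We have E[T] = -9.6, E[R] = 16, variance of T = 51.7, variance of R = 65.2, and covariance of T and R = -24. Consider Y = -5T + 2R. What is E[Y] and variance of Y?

E[Y] = (-5)·E[T] + 2·E[R] = (-5)·(-9.6) + 2·16 = 80.
variance of Y = a²·variance of T + b²·variance of R + 2ab·covariance of T and R with a = -5, b = 2.
= (-5)²·51.7 + 2²·65.2 + 2·(-5)·2·(-24)
= 1292.5 + 260.8 + 480 = 2033.3.

E[Y] = 80, variance of Y = 2033.3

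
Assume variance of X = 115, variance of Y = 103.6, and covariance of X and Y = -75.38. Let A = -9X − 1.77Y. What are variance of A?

variance of A = a²·variance of X + b²·variance of Y + 2ab·covariance of X and Y with a = -9, b = -1.77.
= (-9)²·115 + (-1.77)²·103.6 + 2·(-9)·(-1.77)·(-75.38)
= 9315 + 324.56844 + (-2401.6068) = 7237.96164.

variance of A = 7237.96164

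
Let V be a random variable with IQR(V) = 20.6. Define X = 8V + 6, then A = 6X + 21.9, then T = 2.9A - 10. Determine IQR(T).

IQR(X) = |8|·20.6 = 164.8.
IQR(A) = |6|·164.8 = 988.8.
IQR(T) = |2.9|·988.8 = 2867.52.

IQR(T) = 2867.52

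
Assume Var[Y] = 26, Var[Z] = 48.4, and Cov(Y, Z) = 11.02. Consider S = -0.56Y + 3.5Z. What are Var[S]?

Var[S] = 557.8552

Var[S] = a²·Var[Y] + b²·Var[Z] + 2ab·Cov(Y, Z) with a = -0.56, b = 3.5.
= (-0.56)²·26 + 3.5²·48.4 + 2·(-0.56)·3.5·11.02
= 8.1536 + 592.9 + (-43.1984) = 557.8552.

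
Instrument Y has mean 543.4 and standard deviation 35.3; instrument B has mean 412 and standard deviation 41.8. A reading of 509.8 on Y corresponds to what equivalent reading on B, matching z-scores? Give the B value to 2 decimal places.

z = (509.8 − 543.4)/35.3 ≈ -0.9518.
B = 412 + z·41.8 = 412 + (509.8 − 543.4)·41.8/35.3 ≈ 372.21.

B = 372.21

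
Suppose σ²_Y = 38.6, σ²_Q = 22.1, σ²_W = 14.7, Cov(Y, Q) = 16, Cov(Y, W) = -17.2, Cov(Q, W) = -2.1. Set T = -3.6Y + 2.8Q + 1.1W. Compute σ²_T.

σ²_T = a²·σ²_Y + b²·σ²_Q + c²·σ²_W + 2ab·Cov(Y, Q) + 2ac·Cov(Y, W) + 2bc·Cov(Q, W), with a = -3.6, b = 2.8, c = 1.1.
= 500.256 + 173.264 + 17.787 + (-322.56) + 136.224 + (-12.936)
= 492.035.

σ²_T = 492.035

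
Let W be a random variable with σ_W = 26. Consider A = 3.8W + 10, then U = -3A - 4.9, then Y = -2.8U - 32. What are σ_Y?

σ_Y = 829.92

σ_A = |3.8|·26 = 98.8.
σ_U = |-3|·98.8 = 296.4.
σ_Y = |-2.8|·296.4 = 829.92.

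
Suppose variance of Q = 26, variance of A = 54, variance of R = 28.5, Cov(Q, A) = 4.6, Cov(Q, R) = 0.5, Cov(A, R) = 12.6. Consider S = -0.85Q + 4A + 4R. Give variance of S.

variance of S = a²·variance of Q + b²·variance of A + c²·variance of R + 2ab·Cov(Q, A) + 2ac·Cov(Q, R) + 2bc·Cov(A, R), with a = -0.85, b = 4, c = 4.
= 18.785 + 864 + 456 + (-31.28) + (-3.4) + 403.2
= 1707.305.

variance of S = 1707.305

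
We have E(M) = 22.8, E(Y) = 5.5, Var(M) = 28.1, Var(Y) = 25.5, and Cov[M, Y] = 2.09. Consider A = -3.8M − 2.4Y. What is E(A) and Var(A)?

E(A) = -99.84, Var(A) = 590.7656

E(A) = (-3.8)·E(M) + (-2.4)·E(Y) = (-3.8)·22.8 + (-2.4)·5.5 = -99.84.
Var(A) = a²·Var(M) + b²·Var(Y) + 2ab·Cov[M, Y] with a = -3.8, b = -2.4.
= (-3.8)²·28.1 + (-2.4)²·25.5 + 2·(-3.8)·(-2.4)·2.09
= 405.764 + 146.88 + 38.1216 = 590.7656.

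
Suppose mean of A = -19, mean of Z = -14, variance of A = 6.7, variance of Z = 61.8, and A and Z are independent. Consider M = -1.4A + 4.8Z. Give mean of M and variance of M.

mean of M = -40.6, variance of M = 1437.004

mean of M = (-1.4)·mean of A + 4.8·mean of Z = (-1.4)·(-19) + 4.8·(-14) = -40.6.
variance of M = a²·variance of A + b²·variance of Z + 2ab·Cov(A, Z) with a = -1.4, b = 4.8.
Independence gives Cov(A, Z) = 0.
= (-1.4)²·6.7 + 4.8²·61.8 + 2·(-1.4)·4.8·0
= 13.132 + 1423.872 + 0 = 1437.004.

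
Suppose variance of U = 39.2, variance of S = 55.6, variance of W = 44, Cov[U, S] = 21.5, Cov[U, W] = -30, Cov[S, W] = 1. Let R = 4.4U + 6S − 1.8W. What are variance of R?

variance of R = a²·variance of U + b²·variance of S + c²·variance of W + 2ab·Cov[U, S] + 2ac·Cov[U, W] + 2bc·Cov[S, W], with a = 4.4, b = 6, c = -1.8.
= 758.912 + 2001.6 + 142.56 + 1135.2 + 475.2 + (-21.6)
= 4491.872.

variance of R = 4491.872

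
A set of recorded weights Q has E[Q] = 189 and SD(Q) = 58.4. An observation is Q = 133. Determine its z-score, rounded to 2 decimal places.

z = -0.96

z = (Q − E[Q]) / SD(Q) = (133 − 189) / 58.4 ≈ -0.96.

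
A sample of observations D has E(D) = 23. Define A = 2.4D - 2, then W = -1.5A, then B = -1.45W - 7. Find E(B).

E(A) = 2.4·23 + (-2) = 53.2.
E(W) = (-1.5)·53.2 = -79.8.
E(B) = (-1.45)·(-79.8) + (-7) = 108.71.

E(B) = 108.71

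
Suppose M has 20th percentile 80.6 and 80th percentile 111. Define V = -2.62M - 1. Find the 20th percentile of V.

Since a = -2.62 < 0 the transformation is decreasing, reversing order: the 20th percentile of V corresponds to the 80th percentile of M.
So P_{20}(V) = a·P_{80}(M) + b = (-2.62)·111 + (-1) = -291.82.

20th percentile of V = -291.82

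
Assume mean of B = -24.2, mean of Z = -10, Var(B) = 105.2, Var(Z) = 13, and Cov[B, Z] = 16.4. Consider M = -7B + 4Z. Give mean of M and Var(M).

mean of M = 129.4, Var(M) = 4444.4

mean of M = (-7)·mean of B + 4·mean of Z = (-7)·(-24.2) + 4·(-10) = 129.4.
Var(M) = a²·Var(B) + b²·Var(Z) + 2ab·Cov[B, Z] with a = -7, b = 4.
= (-7)²·105.2 + 4²·13 + 2·(-7)·4·16.4
= 5154.8 + 208 + (-918.4) = 4444.4.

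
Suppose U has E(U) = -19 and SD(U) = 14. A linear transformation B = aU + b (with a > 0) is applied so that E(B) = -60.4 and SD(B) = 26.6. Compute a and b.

a = 1.9, b = -24.3

SD(B) = a·SD(U) (a > 0), so a = 26.6/14 = 1.9.
E(B) = a·E(U) + b, so b = -60.4 − 1.9·(-19) = -24.3.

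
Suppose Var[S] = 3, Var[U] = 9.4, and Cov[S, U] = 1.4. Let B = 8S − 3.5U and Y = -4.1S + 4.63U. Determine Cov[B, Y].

By bilinearity, Cov[B, Y] = ac·Var[S] + bd·Var[U] + (ad+bc)·Cov[S, U], with a=8, b=-3.5, c=-4.1, d=4.63.
ac·Var[S] = 8·(-4.1)·3 = -98.4
bd·Var[U] = (-3.5)·4.63·9.4 = -152.327
(ad+bc)·Cov[S, U] = (51.39)·1.4 = 71.946
Cov[B, Y] = -98.4 + (-152.327) + 71.946 = -178.781.

Cov[B, Y] = -178.781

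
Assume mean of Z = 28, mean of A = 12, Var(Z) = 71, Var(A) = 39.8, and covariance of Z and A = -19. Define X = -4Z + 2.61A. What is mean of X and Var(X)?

mean of X = (-4)·mean of Z + 2.61·mean of A = (-4)·28 + 2.61·12 = -80.68.
Var(X) = a²·Var(Z) + b²·Var(A) + 2ab·covariance of Z and A with a = -4, b = 2.61.
= (-4)²·71 + 2.61²·39.8 + 2·(-4)·2.61·(-19)
= 1136 + 271.12158 + 396.72 = 1803.84158.

mean of X = -80.68, Var(X) = 1803.84158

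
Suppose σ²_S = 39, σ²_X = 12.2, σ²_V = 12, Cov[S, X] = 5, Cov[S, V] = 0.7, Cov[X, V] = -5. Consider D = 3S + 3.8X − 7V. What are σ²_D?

σ²_D = a²·σ²_S + b²·σ²_X + c²·σ²_V + 2ab·Cov[S, X] + 2ac·Cov[S, V] + 2bc·Cov[X, V], with a = 3, b = 3.8, c = -7.
= 351 + 176.168 + 588 + 114 + (-29.4) + 266
= 1465.768.

σ²_D = 1465.768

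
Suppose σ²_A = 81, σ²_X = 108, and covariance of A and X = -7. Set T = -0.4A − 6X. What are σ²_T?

σ²_T = a²·σ²_A + b²·σ²_X + 2ab·covariance of A and X with a = -0.4, b = -6.
= (-0.4)²·81 + (-6)²·108 + 2·(-0.4)·(-6)·(-7)
= 12.96 + 3888 + (-33.6) = 3867.36.

σ²_T = 3867.36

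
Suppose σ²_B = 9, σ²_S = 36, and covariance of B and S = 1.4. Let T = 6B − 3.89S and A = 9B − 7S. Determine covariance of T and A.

covariance of T and A = 1358.466

By bilinearity, covariance of T and A = ac·σ²_B + bd·σ²_S + (ad+bc)·covariance of B and S, with a=6, b=-3.89, c=9, d=-7.
ac·σ²_B = 6·9·9 = 486
bd·σ²_S = (-3.89)·(-7)·36 = 980.28
(ad+bc)·covariance of B and S = (-77.01)·1.4 = -107.814
covariance of T and A = 486 + 980.28 + (-107.814) = 1358.466.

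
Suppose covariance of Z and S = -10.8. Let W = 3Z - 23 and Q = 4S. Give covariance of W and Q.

covariance of W and Q = a·c·covariance of Z and S = 3·4·(-10.8) = -129.6. Additive constants drop out.

covariance of W and Q = -129.6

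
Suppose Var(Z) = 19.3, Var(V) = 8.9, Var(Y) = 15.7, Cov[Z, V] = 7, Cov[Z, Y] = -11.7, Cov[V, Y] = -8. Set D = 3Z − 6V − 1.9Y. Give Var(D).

Var(D) = 249.757

Var(D) = a²·Var(Z) + b²·Var(V) + c²·Var(Y) + 2ab·Cov[Z, V] + 2ac·Cov[Z, Y] + 2bc·Cov[V, Y], with a = 3, b = -6, c = -1.9.
= 173.7 + 320.4 + 56.677 + (-252) + 133.38 + (-182.4)
= 249.757.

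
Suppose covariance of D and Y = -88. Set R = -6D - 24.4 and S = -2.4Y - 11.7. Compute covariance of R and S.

covariance of R and S = a·c·covariance of D and Y = (-6)·(-2.4)·(-88) = -1267.2. Additive constants drop out.

covariance of R and S = -1267.2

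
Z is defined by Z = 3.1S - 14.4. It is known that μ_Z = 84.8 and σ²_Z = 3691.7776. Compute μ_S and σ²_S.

μ_S = 32, σ²_S = 384.16

From Z = 3.1S - 14.4: μ_Z = a·μ_S + b, so μ_S = (μ_Z − b)/a = (84.8 − (-14.4))/3.1 = 32.
σ²_Z = a²·σ²_S, so σ²_S = 3691.7776/3.1² = 384.16.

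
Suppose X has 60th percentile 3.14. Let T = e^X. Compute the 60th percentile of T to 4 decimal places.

60th percentile of T = 23.1039

e^X is increasing, so P_{60}(T) = g(P_{60}(X)) ≈ 23.1039.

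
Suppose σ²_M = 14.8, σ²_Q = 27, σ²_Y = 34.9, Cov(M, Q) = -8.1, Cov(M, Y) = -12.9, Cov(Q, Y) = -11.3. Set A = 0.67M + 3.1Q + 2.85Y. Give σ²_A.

σ²_A = a²·σ²_M + b²·σ²_Q + c²·σ²_Y + 2ab·Cov(M, Q) + 2ac·Cov(M, Y) + 2bc·Cov(Q, Y), with a = 0.67, b = 3.1, c = 2.85.
= 6.64372 + 259.47 + 283.47525 + (-33.6474) + (-49.2651) + (-199.671)
= 267.00547.

σ²_A = 267.00547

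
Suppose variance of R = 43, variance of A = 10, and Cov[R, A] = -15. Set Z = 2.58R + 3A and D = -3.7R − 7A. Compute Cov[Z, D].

By bilinearity, Cov[Z, D] = ac·variance of R + bd·variance of A + (ad+bc)·Cov[R, A], with a=2.58, b=3, c=-3.7, d=-7.
ac·variance of R = 2.58·(-3.7)·43 = -410.478
bd·variance of A = 3·(-7)·10 = -210
(ad+bc)·Cov[R, A] = (-29.16)·(-15) = 437.4
Cov[Z, D] = -410.478 + (-210) + 437.4 = -183.078.

Cov[Z, D] = -183.078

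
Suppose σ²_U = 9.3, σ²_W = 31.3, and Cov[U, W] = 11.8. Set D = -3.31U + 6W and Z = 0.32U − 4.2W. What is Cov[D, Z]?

By bilinearity, Cov[D, Z] = ac·σ²_U + bd·σ²_W + (ad+bc)·Cov[U, W], with a=-3.31, b=6, c=0.32, d=-4.2.
ac·σ²_U = (-3.31)·0.32·9.3 = -9.85056
bd·σ²_W = 6·(-4.2)·31.3 = -788.76
(ad+bc)·Cov[U, W] = (15.822)·11.8 = 186.6996
Cov[D, Z] = -9.85056 + (-788.76) + 186.6996 = -611.91096.

Cov[D, Z] = -611.91096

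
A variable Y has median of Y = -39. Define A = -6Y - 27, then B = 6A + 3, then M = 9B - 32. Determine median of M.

median of M = 11173

median of A = (-6)·(-39) + (-27) = 207.
median of B = 6·207 + 3 = 1245.
median of M = 9·1245 + (-32) = 11173.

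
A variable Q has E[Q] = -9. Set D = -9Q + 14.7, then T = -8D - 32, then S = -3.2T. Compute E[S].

E[D] = (-9)·(-9) + 14.7 = 95.7.
E[T] = (-8)·95.7 + (-32) = -797.6.
E[S] = (-3.2)·(-797.6) = 2552.32.

E[S] = 2552.32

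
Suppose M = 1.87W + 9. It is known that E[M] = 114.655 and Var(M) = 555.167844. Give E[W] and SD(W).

From M = 1.87W + 9: E[M] = a·E[W] + b, so E[W] = (E[M] − b)/a = (114.655 − 9)/1.87 = 56.5.
SD(M) = √555.167844 = 23.562.
SD(M) = |a|·SD(W), so SD(W) = 23.562/|1.87| = 12.6.

E[W] = 56.5, SD(W) = 12.6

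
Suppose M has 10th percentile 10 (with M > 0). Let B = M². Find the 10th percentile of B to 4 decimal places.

10th percentile of B = 100

M² is increasing, so P_{10}(B) = g(P_{10}(M)) = 100.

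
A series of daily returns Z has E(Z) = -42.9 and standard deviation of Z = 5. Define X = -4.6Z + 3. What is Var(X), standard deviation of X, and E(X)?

X = -4.6Z + 3 is linear with a = -4.6, b = 3.
Var(Z) = 5² = 25.
Var(X) = a²·Var(Z) = (-4.6)²·25 = 529 (the additive constant 3 does not affect variance).
standard deviation of X = |a|·standard deviation of Z = |-4.6|·5 = 23.
E(X) = a·E(Z) + b = (-4.6)·(-42.9) + 3 = 200.34.

Var(X) = 529, standard deviation of X = 23, E(X) = 200.34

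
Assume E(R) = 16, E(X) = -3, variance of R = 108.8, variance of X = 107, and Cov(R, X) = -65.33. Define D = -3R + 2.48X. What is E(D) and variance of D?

E(D) = -55.44, variance of D = 2609.4032

E(D) = (-3)·E(R) + 2.48·E(X) = (-3)·16 + 2.48·(-3) = -55.44.
variance of D = a²·variance of R + b²·variance of X + 2ab·Cov(R, X) with a = -3, b = 2.48.
= (-3)²·108.8 + 2.48²·107 + 2·(-3)·2.48·(-65.33)
= 979.2 + 658.0928 + 972.1104 = 2609.4032.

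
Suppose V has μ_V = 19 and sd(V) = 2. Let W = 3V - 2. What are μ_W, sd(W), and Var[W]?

W = 3V - 2 is linear with a = 3, b = -2.
μ_W = a·μ_V + b = 3·19 + (-2) = 55.
sd(W) = |a|·sd(V) = |3|·2 = 6.
Var[V] = 2² = 4.
Var[W] = a²·Var[V] = 3²·4 = 36 (the additive constant -2 does not affect variance).

μ_W = 55, sd(W) = 6, Var[W] = 36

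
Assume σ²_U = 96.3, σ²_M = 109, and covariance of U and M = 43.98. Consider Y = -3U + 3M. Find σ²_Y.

σ²_Y = 1056.06

σ²_Y = a²·σ²_U + b²·σ²_M + 2ab·covariance of U and M with a = -3, b = 3.
= (-3)²·96.3 + 3²·109 + 2·(-3)·3·43.98
= 866.7 + 981 + (-791.64) = 1056.06.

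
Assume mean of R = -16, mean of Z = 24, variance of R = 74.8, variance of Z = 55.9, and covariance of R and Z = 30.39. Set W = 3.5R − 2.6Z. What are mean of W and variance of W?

mean of W = -118.4, variance of W = 741.086

mean of W = 3.5·mean of R + (-2.6)·mean of Z = 3.5·(-16) + (-2.6)·24 = -118.4.
variance of W = a²·variance of R + b²·variance of Z + 2ab·covariance of R and Z with a = 3.5, b = -2.6.
= 3.5²·74.8 + (-2.6)²·55.9 + 2·3.5·(-2.6)·30.39
= 916.3 + 377.884 + (-553.098) = 741.086.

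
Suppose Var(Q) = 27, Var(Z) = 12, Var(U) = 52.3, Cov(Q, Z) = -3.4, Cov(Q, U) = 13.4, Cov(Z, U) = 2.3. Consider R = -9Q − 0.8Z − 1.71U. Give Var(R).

Var(R) = a²·Var(Q) + b²·Var(Z) + c²·Var(U) + 2ab·Cov(Q, Z) + 2ac·Cov(Q, U) + 2bc·Cov(Z, U), with a = -9, b = -0.8, c = -1.71.
= 2187 + 7.68 + 152.93043 + (-48.96) + 412.452 + 6.2928
= 2717.39523.

Var(R) = 2717.39523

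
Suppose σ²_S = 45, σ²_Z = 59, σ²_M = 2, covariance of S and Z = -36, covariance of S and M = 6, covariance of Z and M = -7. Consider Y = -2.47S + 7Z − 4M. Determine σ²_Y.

σ²_Y = a²·σ²_S + b²·σ²_Z + c²·σ²_M + 2ab·covariance of S and Z + 2ac·covariance of S and M + 2bc·covariance of Z and M, with a = -2.47, b = 7, c = -4.
= 274.5405 + 2891 + 32 + 1244.88 + 118.56 + 392
= 4952.9805.

σ²_Y = 4952.9805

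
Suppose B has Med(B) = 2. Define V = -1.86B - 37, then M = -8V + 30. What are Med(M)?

Med(M) = 355.76

Med(V) = (-1.86)·2 + (-37) = -40.72.
Med(M) = (-8)·(-40.72) + 30 = 355.76.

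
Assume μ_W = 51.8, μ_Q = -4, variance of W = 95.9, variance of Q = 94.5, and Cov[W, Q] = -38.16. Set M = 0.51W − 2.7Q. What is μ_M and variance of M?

μ_M = 37.218, variance of M = 818.94123

μ_M = 0.51·μ_W + (-2.7)·μ_Q = 0.51·51.8 + (-2.7)·(-4) = 37.218.
variance of M = a²·variance of W + b²·variance of Q + 2ab·Cov[W, Q] with a = 0.51, b = -2.7.
= 0.51²·95.9 + (-2.7)²·94.5 + 2·0.51·(-2.7)·(-38.16)
= 24.94359 + 688.905 + 105.09264 = 818.94123.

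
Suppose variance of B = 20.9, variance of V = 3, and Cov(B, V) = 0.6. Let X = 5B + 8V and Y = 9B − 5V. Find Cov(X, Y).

By bilinearity, Cov(X, Y) = ac·variance of B + bd·variance of V + (ad+bc)·Cov(B, V), with a=5, b=8, c=9, d=-5.
ac·variance of B = 5·9·20.9 = 940.5
bd·variance of V = 8·(-5)·3 = -120
(ad+bc)·Cov(B, V) = (47)·0.6 = 28.2
Cov(X, Y) = 940.5 + (-120) + 28.2 = 848.7.

Cov(X, Y) = 848.7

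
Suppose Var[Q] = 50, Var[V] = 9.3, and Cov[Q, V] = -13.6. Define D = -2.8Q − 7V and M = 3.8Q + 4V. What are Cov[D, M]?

Cov[D, M] = -278.32

By bilinearity, Cov[D, M] = ac·Var[Q] + bd·Var[V] + (ad+bc)·Cov[Q, V], with a=-2.8, b=-7, c=3.8, d=4.
ac·Var[Q] = (-2.8)·3.8·50 = -532
bd·Var[V] = (-7)·4·9.3 = -260.4
(ad+bc)·Cov[Q, V] = (-37.8)·(-13.6) = 514.08
Cov[D, M] = -532 + (-260.4) + 514.08 = -278.32.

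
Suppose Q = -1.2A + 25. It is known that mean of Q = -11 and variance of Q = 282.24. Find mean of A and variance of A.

mean of A = 30, variance of A = 196

From Q = -1.2A + 25: mean of Q = a·mean of A + b, so mean of A = (mean of Q − b)/a = (-11 − 25)/(-1.2) = 30.
variance of Q = a²·variance of A, so variance of A = 282.24/(-1.2)² = 196.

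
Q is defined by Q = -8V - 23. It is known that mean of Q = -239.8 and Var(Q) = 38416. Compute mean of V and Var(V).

From Q = -8V - 23: mean of Q = a·mean of V + b, so mean of V = (mean of Q − b)/a = (-239.8 − (-23))/(-8) = 27.1.
Var(Q) = a²·Var(V), so Var(V) = 38416/(-8)² = 600.25.

mean of V = 27.1, Var(V) = 600.25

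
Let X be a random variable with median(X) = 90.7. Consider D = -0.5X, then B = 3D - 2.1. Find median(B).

median(D) = (-0.5)·90.7 = -45.35.
median(B) = 3·(-45.35) + (-2.1) = -138.15.

median(B) = -138.15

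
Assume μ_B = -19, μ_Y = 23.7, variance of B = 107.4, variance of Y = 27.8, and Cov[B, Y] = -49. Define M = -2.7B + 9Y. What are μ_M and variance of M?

μ_M = 264.6, variance of M = 5416.146

μ_M = (-2.7)·μ_B + 9·μ_Y = (-2.7)·(-19) + 9·23.7 = 264.6.
variance of M = a²·variance of B + b²·variance of Y + 2ab·Cov[B, Y] with a = -2.7, b = 9.
= (-2.7)²·107.4 + 9²·27.8 + 2·(-2.7)·9·(-49)
= 782.946 + 2251.8 + 2381.4 = 5416.146.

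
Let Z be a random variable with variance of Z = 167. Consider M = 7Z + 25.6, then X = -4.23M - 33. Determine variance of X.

variance of M = 7²·167 = 8183.
variance of X = (-4.23)²·8183 = 146417.6007.

variance of X = 146417.6007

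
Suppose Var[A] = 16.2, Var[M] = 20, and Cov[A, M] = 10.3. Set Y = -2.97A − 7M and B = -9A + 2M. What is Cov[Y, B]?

Cov[Y, B] = 740.744

By bilinearity, Cov[Y, B] = ac·Var[A] + bd·Var[M] + (ad+bc)·Cov[A, M], with a=-2.97, b=-7, c=-9, d=2.
ac·Var[A] = (-2.97)·(-9)·16.2 = 433.026
bd·Var[M] = (-7)·2·20 = -280
(ad+bc)·Cov[A, M] = (57.06)·10.3 = 587.718
Cov[Y, B] = 433.026 + (-280) + 587.718 = 740.744.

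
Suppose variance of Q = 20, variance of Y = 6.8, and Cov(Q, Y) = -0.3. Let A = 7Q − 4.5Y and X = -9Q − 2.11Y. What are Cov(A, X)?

Cov(A, X) = -1203.153

By bilinearity, Cov(A, X) = ac·variance of Q + bd·variance of Y + (ad+bc)·Cov(Q, Y), with a=7, b=-4.5, c=-9, d=-2.11.
ac·variance of Q = 7·(-9)·20 = -1260
bd·variance of Y = (-4.5)·(-2.11)·6.8 = 64.566
(ad+bc)·Cov(Q, Y) = (25.73)·(-0.3) = -7.719
Cov(A, X) = -1260 + 64.566 + (-7.719) = -1203.153.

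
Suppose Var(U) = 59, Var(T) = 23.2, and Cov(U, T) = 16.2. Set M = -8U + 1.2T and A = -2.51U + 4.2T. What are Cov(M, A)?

Cov(M, A) = 708.5336

By bilinearity, Cov(M, A) = ac·Var(U) + bd·Var(T) + (ad+bc)·Cov(U, T), with a=-8, b=1.2, c=-2.51, d=4.2.
ac·Var(U) = (-8)·(-2.51)·59 = 1184.72
bd·Var(T) = 1.2·4.2·23.2 = 116.928
(ad+bc)·Cov(U, T) = (-36.612)·16.2 = -593.1144
Cov(M, A) = 1184.72 + 116.928 + (-593.1144) = 708.5336.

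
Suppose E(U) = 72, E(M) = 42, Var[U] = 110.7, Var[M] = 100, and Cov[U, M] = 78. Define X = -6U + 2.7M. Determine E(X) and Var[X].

E(X) = (-6)·E(U) + 2.7·E(M) = (-6)·72 + 2.7·42 = -318.6.
Var[X] = a²·Var[U] + b²·Var[M] + 2ab·Cov[U, M] with a = -6, b = 2.7.
= (-6)²·110.7 + 2.7²·100 + 2·(-6)·2.7·78
= 3985.2 + 729 + (-2527.2) = 2187.

E(X) = -318.6, Var[X] = 2187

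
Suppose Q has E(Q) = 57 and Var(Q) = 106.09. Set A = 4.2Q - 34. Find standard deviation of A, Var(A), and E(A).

standard deviation of A = 43.26, Var(A) = 1871.4276, E(A) = 205.4

A = 4.2Q - 34 is linear with a = 4.2, b = -34.
standard deviation of Q = √106.09 = 10.3.
standard deviation of A = |a|·standard deviation of Q = |4.2|·10.3 = 43.26.
Var(A) = a²·Var(Q) = 4.2²·106.09 = 1871.4276 (the additive constant -34 does not affect variance).
E(A) = a·E(Q) + b = 4.2·57 + (-34) = 205.4.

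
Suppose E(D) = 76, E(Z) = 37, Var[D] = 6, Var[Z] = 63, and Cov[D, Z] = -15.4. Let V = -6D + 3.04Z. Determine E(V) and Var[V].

E(V) = -343.52, Var[V] = 1360.0128

E(V) = (-6)·E(D) + 3.04·E(Z) = (-6)·76 + 3.04·37 = -343.52.
Var[V] = a²·Var[D] + b²·Var[Z] + 2ab·Cov[D, Z] with a = -6, b = 3.04.
= (-6)²·6 + 3.04²·63 + 2·(-6)·3.04·(-15.4)
= 216 + 582.2208 + 561.792 = 1360.0128.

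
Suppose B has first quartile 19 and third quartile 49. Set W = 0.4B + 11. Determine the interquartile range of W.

IQR(W) = 12

IQR of B = Q3 − Q1 = 49 − 19 = 30.
Under W = aB + b, IQR(W) = |a|·IQR(B) = |0.4|·30 = 12 (shifts cancel; spread scales by |a|).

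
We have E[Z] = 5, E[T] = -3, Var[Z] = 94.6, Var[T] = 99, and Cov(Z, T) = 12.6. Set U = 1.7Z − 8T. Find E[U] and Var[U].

E[U] = 32.5, Var[U] = 6266.674

E[U] = 1.7·E[Z] + (-8)·E[T] = 1.7·5 + (-8)·(-3) = 32.5.
Var[U] = a²·Var[Z] + b²·Var[T] + 2ab·Cov(Z, T) with a = 1.7, b = -8.
= 1.7²·94.6 + (-8)²·99 + 2·1.7·(-8)·12.6
= 273.394 + 6336 + (-342.72) = 6266.674.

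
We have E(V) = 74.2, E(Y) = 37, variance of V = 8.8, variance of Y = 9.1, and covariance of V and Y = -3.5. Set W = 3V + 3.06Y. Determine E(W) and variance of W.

E(W) = 3·E(V) + 3.06·E(Y) = 3·74.2 + 3.06·37 = 335.82.
variance of W = a²·variance of V + b²·variance of Y + 2ab·covariance of V and Y with a = 3, b = 3.06.
= 3²·8.8 + 3.06²·9.1 + 2·3·3.06·(-3.5)
= 79.2 + 85.20876 + (-64.26) = 100.14876.

E(W) = 335.82, variance of W = 100.14876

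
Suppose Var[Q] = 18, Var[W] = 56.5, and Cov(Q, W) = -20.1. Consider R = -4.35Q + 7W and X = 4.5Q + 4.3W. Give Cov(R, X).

By bilinearity, Cov(R, X) = ac·Var[Q] + bd·Var[W] + (ad+bc)·Cov(Q, W), with a=-4.35, b=7, c=4.5, d=4.3.
ac·Var[Q] = (-4.35)·4.5·18 = -352.35
bd·Var[W] = 7·4.3·56.5 = 1700.65
(ad+bc)·Cov(Q, W) = (12.795)·(-20.1) = -257.1795
Cov(R, X) = -352.35 + 1700.65 + (-257.1795) = 1091.1205.

Cov(R, X) = 1091.1205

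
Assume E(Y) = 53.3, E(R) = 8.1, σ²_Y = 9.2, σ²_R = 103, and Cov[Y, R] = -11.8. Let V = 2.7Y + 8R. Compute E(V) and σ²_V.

E(V) = 208.71, σ²_V = 6149.308

E(V) = 2.7·E(Y) + 8·E(R) = 2.7·53.3 + 8·8.1 = 208.71.
σ²_V = a²·σ²_Y + b²·σ²_R + 2ab·Cov[Y, R] with a = 2.7, b = 8.
= 2.7²·9.2 + 8²·103 + 2·2.7·8·(-11.8)
= 67.068 + 6592 + (-509.76) = 6149.308.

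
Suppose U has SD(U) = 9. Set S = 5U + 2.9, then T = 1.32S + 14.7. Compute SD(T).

SD(S) = |5|·9 = 45.
SD(T) = |1.32|·45 = 59.4.

SD(T) = 59.4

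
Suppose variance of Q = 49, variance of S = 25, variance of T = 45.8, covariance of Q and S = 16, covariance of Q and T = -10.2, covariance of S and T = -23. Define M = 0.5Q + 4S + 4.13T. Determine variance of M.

variance of M = a²·variance of Q + b²·variance of S + c²·variance of T + 2ab·covariance of Q and S + 2ac·covariance of Q and T + 2bc·covariance of S and T, with a = 0.5, b = 4, c = 4.13.
= 12.25 + 400 + 781.20602 + 64 + (-42.126) + (-759.92)
= 455.41002.

variance of M = 455.41002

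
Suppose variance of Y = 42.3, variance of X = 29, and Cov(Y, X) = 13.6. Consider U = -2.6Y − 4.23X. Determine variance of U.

variance of U = 1103.9877

variance of U = a²·variance of Y + b²·variance of X + 2ab·Cov(Y, X) with a = -2.6, b = -4.23.
= (-2.6)²·42.3 + (-4.23)²·29 + 2·(-2.6)·(-4.23)·13.6
= 285.948 + 518.8941 + 299.1456 = 1103.9877.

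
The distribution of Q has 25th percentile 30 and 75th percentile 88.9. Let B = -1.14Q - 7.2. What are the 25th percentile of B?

Since a = -1.14 < 0 the transformation is decreasing, reversing order: the 25th percentile of B corresponds to the 75th percentile of Q.
So P_{25}(B) = a·P_{75}(Q) + b = (-1.14)·88.9 + (-7.2) = -108.546.

25th percentile of B = -108.546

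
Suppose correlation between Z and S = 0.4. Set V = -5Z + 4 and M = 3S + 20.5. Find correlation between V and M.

correlation between V and M = -0.4

Linear rescalings preserve |correlation|; the slopes -5 and 3 have opposite signs, so the correlation flips sign: correlation between V and M = −correlation between Z and S = -0.4.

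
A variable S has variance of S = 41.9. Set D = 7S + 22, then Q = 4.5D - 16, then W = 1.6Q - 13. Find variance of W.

variance of W = 106432.704

variance of D = 7²·41.9 = 2053.1.
variance of Q = 4.5²·2053.1 = 41575.275.
variance of W = 1.6²·41575.275 = 106432.704.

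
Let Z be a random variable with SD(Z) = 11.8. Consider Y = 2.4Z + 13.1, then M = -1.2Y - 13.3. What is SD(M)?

SD(Y) = |2.4|·11.8 = 28.32.
SD(M) = |-1.2|·28.32 = 33.984.

SD(M) = 33.984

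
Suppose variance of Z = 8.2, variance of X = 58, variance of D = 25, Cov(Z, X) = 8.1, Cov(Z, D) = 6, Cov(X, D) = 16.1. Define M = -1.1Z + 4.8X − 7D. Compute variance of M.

variance of M = a²·variance of Z + b²·variance of X + c²·variance of D + 2ab·Cov(Z, X) + 2ac·Cov(Z, D) + 2bc·Cov(X, D), with a = -1.1, b = 4.8, c = -7.
= 9.922 + 1336.32 + 1225 + (-85.536) + 92.4 + (-1081.92)
= 1496.186.

variance of M = 1496.186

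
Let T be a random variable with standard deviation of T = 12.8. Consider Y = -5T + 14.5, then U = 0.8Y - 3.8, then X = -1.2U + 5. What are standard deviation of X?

standard deviation of Y = |-5|·12.8 = 64.
standard deviation of U = |0.8|·64 = 51.2.
standard deviation of X = |-1.2|·51.2 = 61.44.

standard deviation of X = 61.44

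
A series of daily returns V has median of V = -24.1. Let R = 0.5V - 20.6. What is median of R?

A linear map preserves order up to sign, so median of R = a·median of V + b = 0.5·(-24.1) + (-20.6) = -32.65.

median of R = -32.65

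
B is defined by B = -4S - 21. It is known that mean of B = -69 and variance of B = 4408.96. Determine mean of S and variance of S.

mean of S = 12, variance of S = 275.56

From B = -4S - 21: mean of B = a·mean of S + b, so mean of S = (mean of B − b)/a = (-69 − (-21))/(-4) = 12.
variance of B = a²·variance of S, so variance of S = 4408.96/(-4)² = 275.56.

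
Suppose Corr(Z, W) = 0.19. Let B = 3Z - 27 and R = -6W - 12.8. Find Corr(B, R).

Corr(B, R) = -0.19

Linear rescalings preserve |correlation|; the slopes 3 and -6 have opposite signs, so the correlation flips sign: Corr(B, R) = −Corr(Z, W) = -0.19.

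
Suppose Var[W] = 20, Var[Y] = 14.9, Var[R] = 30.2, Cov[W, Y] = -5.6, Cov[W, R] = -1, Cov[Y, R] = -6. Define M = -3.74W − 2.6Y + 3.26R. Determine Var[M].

Var[M] = a²·Var[W] + b²·Var[Y] + c²·Var[R] + 2ab·Cov[W, Y] + 2ac·Cov[W, R] + 2bc·Cov[Y, R], with a = -3.74, b = -2.6, c = 3.26.
= 279.752 + 100.724 + 320.95352 + (-108.9088) + 24.3848 + 101.712
= 718.61752.

Var[M] = 718.61752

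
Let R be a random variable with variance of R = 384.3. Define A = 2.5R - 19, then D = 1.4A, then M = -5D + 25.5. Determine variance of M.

variance of A = 2.5²·384.3 = 2401.875.
variance of D = 1.4²·2401.875 = 4707.675.
variance of M = (-5)²·4707.675 = 117691.875.

variance of M = 117691.875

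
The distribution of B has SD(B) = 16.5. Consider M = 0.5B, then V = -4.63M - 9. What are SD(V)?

SD(V) = 38.1975

SD(M) = |0.5|·16.5 = 8.25.
SD(V) = |-4.63|·8.25 = 38.1975.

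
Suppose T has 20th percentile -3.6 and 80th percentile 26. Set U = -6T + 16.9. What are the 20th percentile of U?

Since a = -6 < 0 the transformation is decreasing, reversing order: the 20th percentile of U corresponds to the 80th percentile of T.
So P_{20}(U) = a·P_{80}(T) + b = (-6)·26 + 16.9 = -139.1.

20th percentile of U = -139.1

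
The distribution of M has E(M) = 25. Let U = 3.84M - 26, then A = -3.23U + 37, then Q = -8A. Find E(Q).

E(U) = 3.84·25 + (-26) = 70.
E(A) = (-3.23)·70 + 37 = -189.1.
E(Q) = (-8)·(-189.1) = 1512.8.

E(Q) = 1512.8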